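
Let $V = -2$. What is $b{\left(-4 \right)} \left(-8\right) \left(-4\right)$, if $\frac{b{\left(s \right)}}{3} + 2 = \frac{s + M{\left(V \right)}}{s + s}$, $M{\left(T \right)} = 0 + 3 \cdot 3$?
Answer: $-252$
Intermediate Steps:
$M{\left(T \right)} = 9$ ($M{\left(T \right)} = 0 + 9 = 9$)
$b{\left(s \right)} = -6 + \frac{3 \left(9 + s\right)}{2 s}$ ($b{\left(s \right)} = -6 + 3 \frac{s + 9}{s + s} = -6 + 3 \frac{9 + s}{2 s} = -6 + \frac{3 \left(9 + s\right)}{2 s}$)
$b{\left(-4 \right)} \left(-8\right) \left(-4\right) = \frac{9 \left(3 - -4\right)}{2 \left(-4\right)} \left(-8\right) \left(-4\right) = \frac{9}{2} \left(- \frac{1}{4}\right) \left(3 + 4\right) \left(-8\right) \left(-4\right) = \frac{9}{2} \left(- \frac{1}{4}\right) 7 \left(-8\right) \left(-4\right) = \left(- \frac{63}{8}\right) \left(-8\right) \left(-4\right) = 63 \left(-4\right) = -252$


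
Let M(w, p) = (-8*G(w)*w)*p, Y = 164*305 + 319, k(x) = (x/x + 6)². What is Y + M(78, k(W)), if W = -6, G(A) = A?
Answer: -2334589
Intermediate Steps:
k(x) = 49 (k(x) = (1 + 6)² = 7² = 49)
Y = 50339 (Y = 50020 + 319 = 50339)
M(w, p) = -8*p*w² (M(w, p) = (-8*w*w)*p = (-8*w²)*p = -8*p*w²)
Y + M(78, k(W)) = 50339 - 8*49*78² = 50339 - 8*49*6084 = 50339 - 2384928 = -2334589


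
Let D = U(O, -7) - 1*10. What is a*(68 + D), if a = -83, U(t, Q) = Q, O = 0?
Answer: -4233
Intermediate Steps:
D = -17 (D = -7 - 1*10 = -7 - 10 = -17)
a*(68 + D) = -83*(68 - 17) = -83*51 = -4233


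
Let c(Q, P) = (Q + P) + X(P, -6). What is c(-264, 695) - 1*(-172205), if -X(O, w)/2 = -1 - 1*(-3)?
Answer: 172632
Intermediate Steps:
X(O, w) = -4 (X(O, w) = -2*(-1 - 1*(-3)) = -2*(-1 + 3) = -2*2 = -4)
c(Q, P) = -4 + P + Q (c(Q, P) = (Q + P) - 4 = (P + Q) - 4 = -4 + P + Q)
c(-264, 695) - 1*(-172205) = (-4 + 695 - 264) - 1*(-172205) = 427 + 172205 = 172632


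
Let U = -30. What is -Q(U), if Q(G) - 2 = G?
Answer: 28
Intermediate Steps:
Q(G) = 2 + G
-Q(U) = -(2 - 30) = -1*(-28) = 28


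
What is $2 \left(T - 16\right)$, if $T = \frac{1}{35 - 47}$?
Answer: $- \frac{193}{6} \approx -32.167$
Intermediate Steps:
$T = - \frac{1}{12}$ ($T = \frac{1}{-12} = - \frac{1}{12} \approx -0.083333$)
$2 \left(T - 16\right) = 2 \left(- \frac{1}{12} - 16\right) = 2 \left(- \frac{193}{12}\right) = - \frac{193}{6}$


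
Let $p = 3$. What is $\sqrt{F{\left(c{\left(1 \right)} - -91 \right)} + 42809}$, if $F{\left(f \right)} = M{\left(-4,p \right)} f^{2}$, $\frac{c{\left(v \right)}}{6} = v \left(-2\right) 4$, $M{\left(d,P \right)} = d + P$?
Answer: $64 \sqrt{10} \approx 202.39$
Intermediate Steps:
$M{\left(d,P \right)} = P + d$
$c{\left(v \right)} = - 48 v$ ($c{\left(v \right)} = 6 v \left(-2\right) 4 = 6 - 2 v 4 = 6 \left(- 8 v\right) = - 48 v$)
$F{\left(f \right)} = - f^{2}$ ($F{\left(f \right)} = \left(3 - 4\right) f^{2} = - f^{2}$)
$\sqrt{F{\left(c{\left(1 \right)} - -91 \right)} + 42809} = \sqrt{- \left(\left(-48\right) 1 - -91\right)^{2} + 42809} = \sqrt{- \left(-48 + 91\right)^{2} + 42809} = \sqrt{- 43^{2} + 42809} = \sqrt{\left(-1\right) 1849 + 42809} = \sqrt{-1849 + 42809} = \sqrt{40960} = 64 \sqrt{10}$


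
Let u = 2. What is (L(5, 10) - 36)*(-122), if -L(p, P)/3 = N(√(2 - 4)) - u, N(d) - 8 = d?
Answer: 6588 + 366*I*√2 ≈ 6588.0 + 517.6*I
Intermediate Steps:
N(d) = 8 + d
L(p, P) = -18 - 3*I*√2 (L(p, P) = -3*((8 + √(2 - 4)) - 1*2) = -3*((8 + √(-2)) - 2) = -3*((8 + I*√2) - 2) = -3*(6 + I*√2) = -18 - 3*I*√2)
(L(5, 10) - 36)*(-122) = ((-18 - 3*I*√2) - 36)*(-122) = (-54 - 3*I*√2)*(-122) = 6588 + 366*I*√2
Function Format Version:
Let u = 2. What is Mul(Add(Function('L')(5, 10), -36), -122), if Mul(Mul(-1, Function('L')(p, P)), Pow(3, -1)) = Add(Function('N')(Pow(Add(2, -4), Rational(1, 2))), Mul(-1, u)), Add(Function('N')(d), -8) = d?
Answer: Add(6588, Mul(366, I, Pow(2, Rational(1, 2)))) ≈ Add(6588.0, Mul(517.60, I))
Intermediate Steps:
Function('N')(d) = Add(8, d)
Function('L')(p, P) = Add(-18, Mul(-3, I, Pow(2, Rational(1, 2)))) (Function('L')(p, P) = Mul(-3, Add(Add(8, Pow(Add(2, -4), Rational(1, 2))), Mul(-1, 2))) = Mul(-3, Add(Add(8, Pow(-2, Rational(1, 2))), -2)) = Mul(-3, Add(Add(8, Mul(I, Pow(2, Rational(1, 2)))), -2)) = Mul(-3, Add(6, Mul(I, Pow(2, Rational(1, 2))))) = Add(-18, Mul(-3, I, Pow(2, Rational(1, 2)))))
Mul(Add(Function('L')(5, 10), -36), -122) = Mul(Add(Add(-18, Mul(-3, I, Pow(2, Rational(1, 2)))), -36), -122) = Mul(Add(-54, Mul(-3, I, Pow(2, Rational(1, 2)))), -122) = Add(6588, Mul(366, I, Pow(2, Rational(1, 2))))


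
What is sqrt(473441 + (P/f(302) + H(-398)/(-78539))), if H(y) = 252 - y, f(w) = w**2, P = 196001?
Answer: sqrt(266349845622809359365)/23718778 ≈ 688.07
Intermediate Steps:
sqrt(473441 + (P/f(302) + H(-398)/(-78539))) = sqrt(473441 + (196001/(302**2) + (252 - 1*(-398))/(-78539))) = sqrt(473441 + (196001/91204 + (252 + 398)*(-1/78539))) = sqrt(473441 + (196001*(1/91204) + 650*(-1/78539))) = sqrt(473441 + (196001/91204 - 650/78539)) = sqrt(473441 + 15334439939/7163070956) = sqrt(3391306810919535/7163070956) = sqrt(266349845622809359365)/23718778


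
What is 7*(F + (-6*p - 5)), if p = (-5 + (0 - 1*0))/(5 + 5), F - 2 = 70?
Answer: 490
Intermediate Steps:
F = 72 (F = 2 + 70 = 72)
p = -1/2 (p = (-5 + (0 + 0))/10 = (-5 + 0)*(1/10) = -5*1/10 = -1/2 ≈ -0.50000)
7*(F + (-6*p - 5)) = 7*(72 + (-6*(-1/2) - 5)) = 7*(72 + (3 - 5)) = 7*(72 - 2) = 7*70 = 490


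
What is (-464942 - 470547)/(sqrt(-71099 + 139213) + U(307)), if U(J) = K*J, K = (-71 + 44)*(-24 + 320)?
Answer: 1147631711508/3009939045911 + 935489*sqrt(68114)/6019878091822 ≈ 0.38132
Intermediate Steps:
K = -7992 (K = -27*296 = -7992)
U(J) = -7992*J
(-464942 - 470547)/(sqrt(-71099 + 139213) + U(307)) = (-464942 - 470547)/(sqrt(-71099 + 139213) - 7992*307) = -935489/(sqrt(68114) - 2453544) = -935489/(-2453544 + sqrt(68114))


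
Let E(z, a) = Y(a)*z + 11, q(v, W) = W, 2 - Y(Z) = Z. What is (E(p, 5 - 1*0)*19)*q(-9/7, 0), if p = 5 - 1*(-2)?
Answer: 0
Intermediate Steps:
Y(Z) = 2 - Z
p = 7 (p = 5 + 2 = 7)
E(z, a) = 11 + z*(2 - a) (E(z, a) = (2 - a)*z + 11 = z*(2 - a) + 11 = 11 + z*(2 - a))
(E(p, 5 - 1*0)*19)*q(-9/7, 0) = ((11 - 1*7*(-2 + (5 - 1*0)))*19)*0 = ((11 - 1*7*(-2 + (5 + 0)))*19)*0 = ((11 - 1*7*(-2 + 5))*19)*0 = ((11 - 1*7*3)*19)*0 = ((11 - 21)*19)*0 = -10*19*0 = -190*0 = 0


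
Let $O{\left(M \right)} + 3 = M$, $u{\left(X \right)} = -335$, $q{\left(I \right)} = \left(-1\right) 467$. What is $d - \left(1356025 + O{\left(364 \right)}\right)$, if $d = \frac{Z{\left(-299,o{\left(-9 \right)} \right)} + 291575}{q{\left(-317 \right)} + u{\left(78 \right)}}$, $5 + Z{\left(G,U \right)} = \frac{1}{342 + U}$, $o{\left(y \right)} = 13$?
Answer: $- \frac{386280165411}{284710} \approx -1.3568 \cdot 10^{6}$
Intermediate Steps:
$q{\left(I \right)} = -467$
$Z{\left(G,U \right)} = -5 + \frac{1}{342 + U}$
$O{\left(M \right)} = -3 + M$
$d = - \frac{103507351}{284710}$ ($d = \frac{\frac{-1709 - 65}{342 + 13} + 291575}{-467 - 335} = \frac{\frac{-1709 - 65}{355} + 291575}{-802} = \left(\frac{1}{355} \left(-1774\right) + 291575\right) \left(- \frac{1}{802}\right) = \left(- \frac{1774}{355} + 291575\right) \left(- \frac{1}{802}\right) = \frac{103507351}{355} \left(- \frac{1}{802}\right) = - \frac{103507351}{284710} \approx -363.55$)
$d - \left(1356025 + O{\left(364 \right)}\right) = - \frac{103507351}{284710} - \left(1356025 + \left(-3 + 364\right)\right) = - \frac{103507351}{284710} - \left(1356025 + 361\right) = - \frac{103507351}{284710} - 1356386 = - \frac{386280165411}{284710}$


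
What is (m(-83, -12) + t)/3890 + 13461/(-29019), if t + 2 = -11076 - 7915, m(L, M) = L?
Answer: -100988289/18813985 ≈ -5.3677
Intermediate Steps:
t = -18993 (t = -2 + (-11076 - 7915) = -2 - 18991 = -18993)
(m(-83, -12) + t)/3890 + 13461/(-29019) = (-83 - 18993)/3890 + 13461/(-29019) = -19076*1/3890 + 13461*(-1/29019) = -9538/1945 - 4487/9673 = -100988289/18813985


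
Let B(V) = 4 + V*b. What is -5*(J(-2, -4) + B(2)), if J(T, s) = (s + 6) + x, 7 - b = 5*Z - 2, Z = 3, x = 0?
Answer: 30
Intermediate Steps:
b = -6 (b = 7 - (5*3 - 2) = 7 - (15 - 2) = 7 - 1*13 = 7 - 13 = -6)
J(T, s) = 6 + s (J(T, s) = (s + 6) + 0 = (6 + s) + 0 = 6 + s)
B(V) = 4 - 6*V (B(V) = 4 + V*(-6) = 4 - 6*V)
-5*(J(-2, -4) + B(2)) = -5*((6 - 4) + (4 - 6*2)) = -5*(2 + (4 - 12)) = -5*(2 - 8) = -5*(-6) = 30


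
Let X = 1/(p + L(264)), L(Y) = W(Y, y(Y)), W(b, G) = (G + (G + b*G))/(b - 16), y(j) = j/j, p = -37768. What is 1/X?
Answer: -4683099/124 ≈ -37767.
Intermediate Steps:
y(j) = 1
W(b, G) = (2*G + G*b)/(-16 + b) (W(b, G) = (G + (G + G*b))/(-16 + b) = (2*G + G*b)/(-16 + b))
L(Y) = (2 + Y)/(-16 + Y) (L(Y) = 1*(2 + Y)/(-16 + Y) = (2 + Y)/(-16 + Y))
X = -124/4683099 (X = 1/(-37768 + (2 + 264)/(-16 + 264)) = 1/(-37768 + 266/248) = 1/(-37768 + (1/248)*266) = 1/(-37768 + 133/124) = 1/(-4683099/124) = -124/4683099 ≈ -2.6478e-5)
1/X = 1/(-124/4683099) = -4683099/124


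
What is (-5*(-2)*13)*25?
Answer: 3250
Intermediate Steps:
(-5*(-2)*13)*25 = (10*13)*25 = 130*25 = 3250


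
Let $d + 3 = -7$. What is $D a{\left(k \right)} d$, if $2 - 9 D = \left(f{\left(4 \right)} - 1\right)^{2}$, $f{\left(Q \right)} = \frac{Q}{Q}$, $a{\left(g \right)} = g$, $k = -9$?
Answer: $20$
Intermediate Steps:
$d = -10$ ($d = -3 - 7 = -10$)
$f{\left(Q \right)} = 1$
$D = \frac{2}{9}$ ($D = \frac{2}{9} - \frac{\left(1 - 1\right)^{2}}{9} = \frac{2}{9} - \frac{0^{2}}{9} = \frac{2}{9} - 0 = \frac{2}{9} + 0 = \frac{2}{9} \approx 0.22222$)
$D a{\left(k \right)} d = \frac{2}{9} \left(-9\right) \left(-10\right) = \left(-2\right) \left(-10\right) = 20$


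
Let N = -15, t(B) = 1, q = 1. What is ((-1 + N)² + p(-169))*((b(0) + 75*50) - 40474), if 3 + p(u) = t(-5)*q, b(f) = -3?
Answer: -9328658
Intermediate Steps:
p(u) = -2 (p(u) = -3 + 1*1 = -3 + 1 = -2)
((-1 + N)² + p(-169))*((b(0) + 75*50) - 40474) = ((-1 - 15)² - 2)*((-3 + 75*50) - 40474) = ((-16)² - 2)*((-3 + 3750) - 40474) = (256 - 2)*(3747 - 40474) = 254*(-36727) = -9328658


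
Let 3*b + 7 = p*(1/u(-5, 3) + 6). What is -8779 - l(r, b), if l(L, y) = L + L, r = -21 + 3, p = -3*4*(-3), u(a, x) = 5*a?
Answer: -8743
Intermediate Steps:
p = 36 (p = -12*(-3) = 36)
r = -18
b = 5189/75 (b = -7/3 + (36*(1/(5*(-5)) + 6))/3 = -7/3 + (36*(1/(-25) + 6))/3 = -7/3 + (36*(-1/25 + 6))/3 = -7/3 + (36*(149/25))/3 = -7/3 + (⅓)*(5364/25) = -7/3 + 1788/25 = 5189/75 ≈ 69.187)
l(L, y) = 2*L
-8779 - l(r, b) = -8779 - 2*(-18) = -8779 - 1*(-36) = -8779 + 36 = -8743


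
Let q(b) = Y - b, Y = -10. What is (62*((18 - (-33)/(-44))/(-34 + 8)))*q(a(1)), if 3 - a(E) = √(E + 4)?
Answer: 2139/4 - 2139*√5/52 ≈ 442.77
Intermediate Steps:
a(E) = 3 - √(4 + E) (a(E) = 3 - √(E + 4) = 3 - √(4 + E))
q(b) = -10 - b
(62*((18 - (-33)/(-44))/(-34 + 8)))*q(a(1)) = (62*((18 - (-33)/(-44))/(-34 + 8)))*(-10 - (3 - √(4 + 1))) = (62*((18 - (-33)*(-1)/44)/(-26)))*(-10 - (3 - √5)) = (62*((18 - 1*¾)*(-1/26)))*(-10 + (-3 + √5)) = (62*((18 - ¾)*(-1/26)))*(-13 + √5) = (62*((69/4)*(-1/26)))*(-13 + √5) = (62*(-69/104))*(-13 + √5) = -2139*(-13 + √5)/52 = 2139/4 - 2139*√5/52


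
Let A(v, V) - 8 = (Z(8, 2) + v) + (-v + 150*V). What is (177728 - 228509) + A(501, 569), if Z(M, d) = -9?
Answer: 34568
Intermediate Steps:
A(v, V) = -1 + 150*V (A(v, V) = 8 + ((-9 + v) + (-v + 150*V)) = 8 + (-9 + 150*V) = -1 + 150*V)
(177728 - 228509) + A(501, 569) = (177728 - 228509) + (-1 + 150*569) = -50781 + (-1 + 85350) = -50781 + 85349 = 34568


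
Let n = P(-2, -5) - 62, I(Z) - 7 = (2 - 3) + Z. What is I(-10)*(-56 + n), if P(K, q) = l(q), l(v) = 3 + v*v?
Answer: 360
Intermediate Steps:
l(v) = 3 + v**2
I(Z) = 6 + Z (I(Z) = 7 + ((2 - 3) + Z) = 7 + (-1 + Z) = 6 + Z)
P(K, q) = 3 + q**2
n = -34 (n = (3 + (-5)**2) - 62 = (3 + 25) - 62 = 28 - 62 = -34)
I(-10)*(-56 + n) = (6 - 10)*(-56 - 34) = -4*(-90) = 360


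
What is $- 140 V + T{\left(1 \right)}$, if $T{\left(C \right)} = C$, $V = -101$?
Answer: $14141$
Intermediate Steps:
$- 140 V + T{\left(1 \right)} = \left(-140\right) \left(-101\right) + 1 = 14140 + 1 = 14141$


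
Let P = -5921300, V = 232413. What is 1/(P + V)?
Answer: -1/5688887 ≈ -1.7578e-7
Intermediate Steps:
1/(P + V) = 1/(-5921300 + 232413) = 1/(-5688887) = -1/5688887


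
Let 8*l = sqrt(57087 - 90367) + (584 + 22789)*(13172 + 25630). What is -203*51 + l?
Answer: 453418161/4 + 2*I*sqrt(130) ≈ 1.1335e+8 + 22.803*I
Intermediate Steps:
l = 453459573/4 + 2*I*sqrt(130) (l = (sqrt(57087 - 90367) + (584 + 22789)*(13172 + 25630))/8 = (sqrt(-33280) + 23373*38802)/8 = (16*I*sqrt(130) + 906919146)/8 = (906919146 + 16*I*sqrt(130))/8 = 453459573/4 + 2*I*sqrt(130) ≈ 1.1336e+8 + 22.803*I)
-203*51 + l = -203*51 + (453459573/4 + 2*I*sqrt(130)) = -10353 + (453459573/4 + 2*I*sqrt(130)) = 453418161/4 + 2*I*sqrt(130)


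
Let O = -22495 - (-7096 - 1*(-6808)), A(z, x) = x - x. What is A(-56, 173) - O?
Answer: 22207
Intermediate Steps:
A(z, x) = 0
O = -22207 (O = -22495 - (-7096 + 6808) = -22495 - 1*(-288) = -22495 + 288 = -22207)
A(-56, 173) - O = 0 - 1*(-22207) = 0 + 22207 = 22207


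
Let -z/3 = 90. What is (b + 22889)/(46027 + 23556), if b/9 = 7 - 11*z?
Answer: 49682/69583 ≈ 0.71400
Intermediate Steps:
z = -270 (z = -3*90 = -270)
b = 26793 (b = 9*(7 - 11*(-270)) = 9*(7 + 2970) = 9*2977 = 26793)
(b + 22889)/(46027 + 23556) = (26793 + 22889)/(46027 + 23556) = 49682/69583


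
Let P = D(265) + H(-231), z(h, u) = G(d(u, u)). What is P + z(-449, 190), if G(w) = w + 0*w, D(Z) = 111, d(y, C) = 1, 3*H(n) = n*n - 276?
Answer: 17807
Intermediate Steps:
H(n) = -92 + n**2/3 (H(n) = (n*n - 276)/3 = (n**2 - 276)/3 = (-276 + n**2)/3 = -92 + n**2/3)
G(w) = w (G(w) = w + 0 = w)
z(h, u) = 1
P = 17806 (P = 111 + (-92 + (1/3)*(-231)**2) = 111 + (-92 + (1/3)*53361) = 111 + (-92 + 17787) = 111 + 17695 = 17806)
P + z(-449, 190) = 17806 + 1 = 17807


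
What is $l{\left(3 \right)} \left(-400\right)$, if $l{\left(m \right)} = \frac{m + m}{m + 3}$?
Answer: $-400$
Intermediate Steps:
$l{\left(m \right)} = \frac{2 m}{3 + m}$
$l{\left(3 \right)} \left(-400\right) = 2 \cdot 3 \frac{1}{3 + 3} \left(-400\right) = 2 \cdot 3 \cdot \frac{1}{6} \left(-400\right) = 1 \left(-400\right) = -400$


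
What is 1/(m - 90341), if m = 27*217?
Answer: -1/84482 ≈ -1.1837e-5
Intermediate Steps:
m = 5859
1/(m - 90341) = 1/(5859 - 90341) = 1/(-84482) = -1/84482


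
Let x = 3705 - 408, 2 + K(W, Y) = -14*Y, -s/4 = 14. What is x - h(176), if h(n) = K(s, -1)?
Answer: 3285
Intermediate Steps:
s = -56 (s = -4*14 = -56)
K(W, Y) = -2 - 14*Y
h(n) = 12 (h(n) = -2 - 14*(-1) = -2 + 14 = 12)
x = 3297
x - h(176) = 3297 - 1*12 = 3297 - 12 = 3285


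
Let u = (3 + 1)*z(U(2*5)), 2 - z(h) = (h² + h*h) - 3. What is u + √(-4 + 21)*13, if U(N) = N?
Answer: -780 + 13*√17 ≈ -726.40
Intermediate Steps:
z(h) = 5 - 2*h² (z(h) = 2 - ((h² + h*h) - 3) = 2 - ((h² + h²) - 3) = 2 - (2*h² - 3) = 2 - (-3 + 2*h²) = 2 + (3 - 2*h²) = 5 - 2*h²)
u = -780 (u = (3 + 1)*(5 - 2*(2*5)²) = 4*(5 - 2*10²) = 4*(5 - 2*100) = 4*(5 - 200) = 4*(-195) = -780)
u + √(-4 + 21)*13 = -780 + √(-4 + 21)*13 = -780 + √17*13 = -780 + 13*√17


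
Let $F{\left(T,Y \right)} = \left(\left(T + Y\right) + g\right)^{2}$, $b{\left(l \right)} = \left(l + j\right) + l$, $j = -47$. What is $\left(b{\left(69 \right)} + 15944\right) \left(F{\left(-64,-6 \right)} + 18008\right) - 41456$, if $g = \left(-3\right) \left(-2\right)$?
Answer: $354396184$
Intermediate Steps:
$g = 6$
$b{\left(l \right)} = -47 + 2 l$ ($b{\left(l \right)} = \left(l - 47\right) + l = \left(-47 + l\right) + l = -47 + 2 l$)
$F{\left(T,Y \right)} = \left(6 + T + Y\right)^{2}$ ($F{\left(T,Y \right)} = \left(\left(T + Y\right) + 6\right)^{2} = \left(6 + T + Y\right)^{2}$)
$\left(b{\left(69 \right)} + 15944\right) \left(F{\left(-64,-6 \right)} + 18008\right) - 41456 = \left(\left(-47 + 2 \cdot 69\right) + 15944\right) \left(\left(6 - 64 - 6\right)^{2} + 18008\right) - 41456 = \left(\left(-47 + 138\right) + 15944\right) \left(\left(-64\right)^{2} + 18008\right) - 41456 = \left(91 + 15944\right) \left(4096 + 18008\right) - 41456 = 16035 \cdot 22104 - 41456 = 354437640 - 41456 = 354396184$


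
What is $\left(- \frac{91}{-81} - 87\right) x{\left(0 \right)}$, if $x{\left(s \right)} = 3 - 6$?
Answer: $\frac{6956}{27} \approx 257.63$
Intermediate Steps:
$x{\left(s \right)} = -3$
$\left(- \frac{91}{-81} - 87\right) x{\left(0 \right)} = \left(- \frac{91}{-81} - 87\right) \left(-3\right) = \left(\left(-91\right) \left(- \frac{1}{81}\right) - 87\right) \left(-3\right) = \left(\frac{91}{81} - 87\right) \left(-3\right) = \left(- \frac{6956}{81}\right) \left(-3\right) = \frac{6956}{27}$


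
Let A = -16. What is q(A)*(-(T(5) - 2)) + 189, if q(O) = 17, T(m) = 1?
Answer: 206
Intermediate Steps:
q(A)*(-(T(5) - 2)) + 189 = 17*(-(1 - 2)) + 189 = 17*(-1*(-1)) + 189 = 17*1 + 189 = 17 + 189 = 206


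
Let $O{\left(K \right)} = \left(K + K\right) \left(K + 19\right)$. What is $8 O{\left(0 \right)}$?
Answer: $0$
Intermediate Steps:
$O{\left(K \right)} = 2 K \left(19 + K\right)$
$8 O{\left(0 \right)} = 8 \cdot 2 \cdot 0 \left(19 + 0\right) = 8 \cdot 2 \cdot 0 \cdot 19 = 8 \cdot 0 = 0$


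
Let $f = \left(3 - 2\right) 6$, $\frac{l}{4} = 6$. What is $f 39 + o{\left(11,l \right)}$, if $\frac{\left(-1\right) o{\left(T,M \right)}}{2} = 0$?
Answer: $234$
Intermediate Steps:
$l = 24$ ($l = 4 \cdot 6 = 24$)
$o{\left(T,M \right)} = 0$ ($o{\left(T,M \right)} = \left(-2\right) 0 = 0$)
$f = 6$ ($f = 1 \cdot 6 = 6$)
$f 39 + o{\left(11,l \right)} = 6 \cdot 39 + 0 = 234 + 0 = 234$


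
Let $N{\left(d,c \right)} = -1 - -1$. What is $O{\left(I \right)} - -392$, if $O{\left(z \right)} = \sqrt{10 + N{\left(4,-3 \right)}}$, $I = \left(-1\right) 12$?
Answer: $392 + \sqrt{10} \approx 395.16$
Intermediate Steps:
$I = -12$
$N{\left(d,c \right)} = 0$ ($N{\left(d,c \right)} = -1 + 1 = 0$)
$O{\left(z \right)} = \sqrt{10}$ ($O{\left(z \right)} = \sqrt{10 + 0} = \sqrt{10}$)
$O{\left(I \right)} - -392 = \sqrt{10} - -392 = \sqrt{10} + 392 = 392 + \sqrt{10}$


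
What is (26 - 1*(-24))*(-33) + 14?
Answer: -1636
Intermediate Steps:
(26 - 1*(-24))*(-33) + 14 = (26 + 24)*(-33) + 14 = 50*(-33) + 14 = -1650 + 14 = -1636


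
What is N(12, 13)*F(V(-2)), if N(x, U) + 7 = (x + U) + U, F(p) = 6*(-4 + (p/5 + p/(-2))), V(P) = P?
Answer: -3162/5 ≈ -632.40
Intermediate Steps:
F(p) = -24 - 9*p/5 (F(p) = 6*(-4 + (p*(1/5) + p*(-1/2))) = 6*(-4 + (p/5 - p/2)) = 6*(-4 - 3*p/10) = -24 - 9*p/5)
N(x, U) = -7 + x + 2*U (N(x, U) = -7 + ((x + U) + U) = -7 + ((U + x) + U) = -7 + (x + 2*U) = -7 + x + 2*U)
N(12, 13)*F(V(-2)) = (-7 + 12 + 2*13)*(-24 - 9/5*(-2)) = (-7 + 12 + 26)*(-24 + 18/5) = 31*(-102/5) = -3162/5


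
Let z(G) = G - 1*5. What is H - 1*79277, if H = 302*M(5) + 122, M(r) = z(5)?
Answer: -79155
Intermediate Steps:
z(G) = -5 + G (z(G) = G - 5 = -5 + G)
M(r) = 0 (M(r) = -5 + 5 = 0)
H = 122 (H = 302*0 + 122 = 0 + 122 = 122)
H - 1*79277 = 122 - 1*79277 = 122 - 79277 = -79155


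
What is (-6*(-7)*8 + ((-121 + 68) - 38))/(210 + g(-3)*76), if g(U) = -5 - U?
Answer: 245/58 ≈ 4.2241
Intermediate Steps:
(-6*(-7)*8 + ((-121 + 68) - 38))/(210 + g(-3)*76) = (-6*(-7)*8 + ((-121 + 68) - 38))/(210 + (-5 - 1*(-3))*76) = (42*8 + (-53 - 38))/(210 + (-5 + 3)*76) = (336 - 91)/(210 - 2*76) = 245/(210 - 152) = 245/58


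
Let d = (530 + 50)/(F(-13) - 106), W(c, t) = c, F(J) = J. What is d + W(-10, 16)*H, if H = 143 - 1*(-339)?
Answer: -574160/119 ≈ -4824.9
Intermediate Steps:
H = 482 (H = 143 + 339 = 482)
d = -580/119 (d = (530 + 50)/(-13 - 106) = 580/(-119) = 580*(-1/119) = -580/119 ≈ -4.8739)
d + W(-10, 16)*H = -580/119 - 10*482 = -580/119 - 4820 = -574160/119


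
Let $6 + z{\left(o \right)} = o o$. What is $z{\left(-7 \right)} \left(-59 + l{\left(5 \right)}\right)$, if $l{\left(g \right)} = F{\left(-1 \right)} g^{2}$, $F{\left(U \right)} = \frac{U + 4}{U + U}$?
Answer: $- \frac{8299}{2} \approx -4149.5$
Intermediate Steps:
$z{\left(o \right)} = -6 + o^{2}$ ($z{\left(o \right)} = -6 + o o = -6 + o^{2}$)
$F{\left(U \right)} = \frac{4 + U}{2 U}$
$l{\left(g \right)} = - \frac{3 g^{2}}{2}$ ($l{\left(g \right)} = \frac{4 - 1}{2 \left(-1\right)} g^{2} = \frac{1}{2} \left(-1\right) 3 g^{2} = - \frac{3 g^{2}}{2}$)
$z{\left(-7 \right)} \left(-59 + l{\left(5 \right)}\right) = \left(-6 + \left(-7\right)^{2}\right) \left(-59 - \frac{3 \cdot 5^{2}}{2}\right) = \left(-6 + 49\right) \left(-59 - \frac{75}{2}\right) = 43 \left(-59 - \frac{75}{2}\right) = 43 \left(- \frac{193}{2}\right) = - \frac{8299}{2}$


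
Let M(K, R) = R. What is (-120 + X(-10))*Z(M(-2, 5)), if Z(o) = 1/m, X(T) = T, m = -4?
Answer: 65/2 ≈ 32.500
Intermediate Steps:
Z(o) = -¼ (Z(o) = 1/(-4) = -¼)
(-120 + X(-10))*Z(M(-2, 5)) = (-120 - 10)*(-¼) = -130*(-¼) = 65/2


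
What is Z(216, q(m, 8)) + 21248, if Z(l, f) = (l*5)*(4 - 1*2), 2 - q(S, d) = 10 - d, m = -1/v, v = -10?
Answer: 23408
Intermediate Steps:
m = ⅒ (m = -1/(-10) = -1*(-⅒) = ⅒ ≈ 0.10000)
q(S, d) = -8 + d (q(S, d) = 2 - (10 - d) = 2 + (-10 + d) = -8 + d)
Z(l, f) = 10*l (Z(l, f) = (5*l)*(4 - 2) = (5*l)*2 = 10*l)
Z(216, q(m, 8)) + 21248 = 10*216 + 21248 = 2160 + 21248 = 23408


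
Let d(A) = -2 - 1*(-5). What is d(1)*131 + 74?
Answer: 467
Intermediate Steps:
d(A) = 3 (d(A) = -2 + 5 = 3)
d(1)*131 + 74 = 3*131 + 74 = 393 + 74 = 467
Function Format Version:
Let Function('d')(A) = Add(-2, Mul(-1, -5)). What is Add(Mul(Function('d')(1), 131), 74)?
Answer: 467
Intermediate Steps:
Function('d')(A) = 3 (Function('d')(A) = Add(-2, 5) = 3)
Add(Mul(Function('d')(1), 131), 74) = Add(Mul(3, 131), 74) = Add(393, 74) = 467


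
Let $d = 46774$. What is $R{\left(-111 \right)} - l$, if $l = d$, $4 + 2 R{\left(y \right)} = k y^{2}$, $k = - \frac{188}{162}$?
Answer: $- \frac{485327}{9} \approx -53925.0$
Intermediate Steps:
$k = - \frac{94}{81}$ ($k = \left(-188\right) \frac{1}{162} = - \frac{94}{81} \approx -1.1605$)
$R{\left(y \right)} = -2 - \frac{47 y^{2}}{81}$ ($R{\left(y \right)} = -2 + \frac{\left(- \frac{94}{81}\right) y^{2}}{2} = -2 - \frac{47 y^{2}}{81}$)
$l = 46774$
$R{\left(-111 \right)} - l = \left(-2 - \frac{47 \left(-111\right)^{2}}{81}\right) - 46774 = \left(-2 - \frac{64343}{9}\right) - 46774 = - \frac{64361}{9} - 46774 = - \frac{485327}{9}$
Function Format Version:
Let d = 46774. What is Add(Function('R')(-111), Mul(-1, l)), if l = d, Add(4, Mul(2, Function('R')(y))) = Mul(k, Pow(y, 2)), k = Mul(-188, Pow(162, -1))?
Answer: Rational(-485327, 9) ≈ -53925.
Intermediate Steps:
k = Rational(-94, 81) (k = Mul(-188, Rational(1, 162)) = Rational(-94, 81) ≈ -1.1605)
Function('R')(y) = Add(-2, Mul(Rational(-47, 81), Pow(y, 2))) (Function('R')(y) = Add(-2, Mul(Rational(1, 2), Mul(Rational(-94, 81), Pow(y, 2)))) = Add(-2, Mul(Rational(-47, 81), Pow(y, 2))))
l = 46774
Add(Function('R')(-111), Mul(-1, l)) = Add(Add(-2, Mul(Rational(-47, 81), Pow(-111, 2))), Mul(-1, 46774)) = Add(Add(-2, Mul(Rational(-47, 81), 12321)), -46774) = Add(Add(-2, Rational(-64343, 9)), -46774) = Add(Rational(-64361, 9), -46774) = Rational(-485327, 9)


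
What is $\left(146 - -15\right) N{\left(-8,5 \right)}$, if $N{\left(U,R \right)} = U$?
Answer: $-1288$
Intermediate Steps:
$\left(146 - -15\right) N{\left(-8,5 \right)} = \left(146 - -15\right) \left(-8\right) = \left(146 + \left(0 + 15\right)\right) \left(-8\right) = \left(146 + 15\right) \left(-8\right) = 161 \left(-8\right) = -1288$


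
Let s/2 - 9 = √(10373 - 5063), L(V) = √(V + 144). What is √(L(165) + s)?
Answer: √(18 + √309 + 6*√590) ≈ 13.465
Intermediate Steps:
L(V) = √(144 + V)
s = 18 + 6*√590 (s = 18 + 2*√(10373 - 5063) = 18 + 2*√5310 = 18 + 2*(3*√590) = 18 + 6*√590 ≈ 163.74)
√(L(165) + s) = √(√(144 + 165) + (18 + 6*√590)) = √(√309 + (18 + 6*√590)) = √(18 + √309 + 6*√590)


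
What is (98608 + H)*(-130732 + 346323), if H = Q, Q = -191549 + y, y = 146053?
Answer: 11450469192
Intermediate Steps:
Q = -45496 (Q = -191549 + 146053 = -45496)
H = -45496
(98608 + H)*(-130732 + 346323) = (98608 - 45496)*(-130732 + 346323) = 53112*215591 = 11450469192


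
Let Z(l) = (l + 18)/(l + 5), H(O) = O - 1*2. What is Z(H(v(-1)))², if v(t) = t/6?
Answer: 9025/289 ≈ 31.228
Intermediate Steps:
v(t) = t/6 (v(t) = t*(⅙) = t/6)
H(O) = -2 + O (H(O) = O - 2 = -2 + O)
Z(l) = (18 + l)/(5 + l)
Z(H(v(-1)))² = ((18 + (-2 + (⅙)*(-1)))/(5 + (-2 + (⅙)*(-1))))² = ((18 + (-2 - ⅙))/(5 + (-2 - ⅙)))² = ((18 - 13/6)/(5 - 13/6))² = ((95/6)/(17/6))² = ((6/17)*(95/6))² = (95/17)² = 9025/289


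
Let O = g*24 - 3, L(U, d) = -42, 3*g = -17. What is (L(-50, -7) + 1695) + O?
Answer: 1514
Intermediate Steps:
g = -17/3 (g = (⅓)*(-17) = -17/3 ≈ -5.6667)
O = -139 (O = -17/3*24 - 3 = -136 - 3 = -139)
(L(-50, -7) + 1695) + O = (-42 + 1695) - 139 = 1653 - 139 = 1514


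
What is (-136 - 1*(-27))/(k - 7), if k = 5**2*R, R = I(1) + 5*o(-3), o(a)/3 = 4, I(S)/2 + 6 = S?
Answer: -109/1243 ≈ -0.087691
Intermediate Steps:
I(S) = -12 + 2*S
o(a) = 12 (o(a) = 3*4 = 12)
R = 50 (R = (-12 + 2*1) + 5*12 = (-12 + 2) + 60 = -10 + 60 = 50)
k = 1250 (k = 5**2*50 = 25*50 = 1250)
(-136 - 1*(-27))/(k - 7) = (-136 - 1*(-27))/(1250 - 7) = (-136 + 27)/1243 = -109*1/1243 = -109/1243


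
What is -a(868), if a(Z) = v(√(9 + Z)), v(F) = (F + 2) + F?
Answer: -2 - 2*√877 ≈ -61.228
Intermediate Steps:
v(F) = 2 + 2*F (v(F) = (2 + F) + F = 2 + 2*F)
a(Z) = 2 + 2*√(9 + Z)
-a(868) = -(2 + 2*√(9 + 868)) = -(2 + 2*√877) = -2 - 2*√877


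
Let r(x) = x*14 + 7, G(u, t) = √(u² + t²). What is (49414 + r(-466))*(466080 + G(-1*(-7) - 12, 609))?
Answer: 19993433760 + 42897*√370906 ≈ 2.0020e+10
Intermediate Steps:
G(u, t) = √(t² + u²)
r(x) = 7 + 14*x (r(x) = 14*x + 7 = 7 + 14*x)
(49414 + r(-466))*(466080 + G(-1*(-7) - 12, 609)) = (49414 + (7 + 14*(-466)))*(466080 + √(609² + (-1*(-7) - 12)²)) = (49414 + (7 - 6524))*(466080 + √(370881 + (7 - 12)²)) = (49414 - 6517)*(466080 + √(370881 + (-5)²)) = 42897*(466080 + √(370881 + 25)) = 42897*(466080 + √370906) = 19993433760 + 42897*√370906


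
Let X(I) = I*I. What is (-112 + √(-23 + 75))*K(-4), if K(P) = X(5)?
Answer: -2800 + 50*√13 ≈ -2619.7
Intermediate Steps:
X(I) = I²
K(P) = 25 (K(P) = 5² = 25)
(-112 + √(-23 + 75))*K(-4) = (-112 + √(-23 + 75))*25 = (-112 + √52)*25 = (-112 + 2*√13)*25 = -2800 + 50*√13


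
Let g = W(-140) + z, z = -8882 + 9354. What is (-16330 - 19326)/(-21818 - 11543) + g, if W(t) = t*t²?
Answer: -91526801952/33361 ≈ -2.7435e+6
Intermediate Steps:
W(t) = t³
z = 472
g = -2743528 (g = (-140)³ + 472 = -2744000 + 472 = -2743528)
(-16330 - 19326)/(-21818 - 11543) + g = (-16330 - 19326)/(-21818 - 11543) - 2743528 = -35656/(-33361) - 2743528 = -35656*(-1/33361) - 2743528 = 35656/33361 - 2743528 = -91526801952/33361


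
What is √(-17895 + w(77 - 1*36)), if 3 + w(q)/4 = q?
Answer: I*√17743 ≈ 133.2*I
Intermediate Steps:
w(q) = -12 + 4*q
√(-17895 + w(77 - 1*36)) = √(-17895 + (-12 + 4*(77 - 1*36))) = √(-17895 + (-12 + 4*(77 - 36))) = √(-17895 + (-12 + 4*41)) = √(-17895 + (-12 + 164)) = √(-17895 + 152) = √(-17743) = I*√17743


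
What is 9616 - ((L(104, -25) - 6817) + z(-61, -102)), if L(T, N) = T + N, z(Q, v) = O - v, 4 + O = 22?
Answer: 16234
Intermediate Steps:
O = 18 (O = -4 + 22 = 18)
z(Q, v) = 18 - v
L(T, N) = N + T
9616 - ((L(104, -25) - 6817) + z(-61, -102)) = 9616 - (((-25 + 104) - 6817) + (18 - 1*(-102))) = 9616 - ((79 - 6817) + (18 + 102)) = 9616 - (-6738 + 120) = 9616 - 1*(-6618) = 9616 + 6618 = 16234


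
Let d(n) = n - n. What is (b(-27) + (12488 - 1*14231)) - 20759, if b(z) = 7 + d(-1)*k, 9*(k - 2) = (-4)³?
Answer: -22495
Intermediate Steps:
d(n) = 0
k = -46/9 (k = 2 + (⅑)*(-4)³ = 2 + (⅑)*(-64) = 2 - 64/9 = -46/9 ≈ -5.1111)
b(z) = 7 (b(z) = 7 + 0*(-46/9) = 7 + 0 = 7)
(b(-27) + (12488 - 1*14231)) - 20759 = (7 + (12488 - 1*14231)) - 20759 = (7 + (12488 - 14231)) - 20759 = (7 - 1743) - 20759 = -1736 - 20759 = -22495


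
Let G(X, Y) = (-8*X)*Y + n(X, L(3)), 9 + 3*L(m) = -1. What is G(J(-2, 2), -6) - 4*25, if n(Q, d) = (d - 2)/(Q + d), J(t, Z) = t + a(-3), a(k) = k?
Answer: -8484/25 ≈ -339.36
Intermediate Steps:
L(m) = -10/3 (L(m) = -3 + (⅓)*(-1) = -3 - ⅓ = -10/3)
J(t, Z) = -3 + t (J(t, Z) = t - 3 = -3 + t)
n(Q, d) = (-2 + d)/(Q + d)
G(X, Y) = -16/(3*(-10/3 + X)) - 8*X*Y (G(X, Y) = (-8*X)*Y + (-2 - 10/3)/(X - 10/3) = -8*X*Y - 16/3/(-10/3 + X) = -8*X*Y - 16/(3*(-10/3 + X)) = -16/(3*(-10/3 + X)) - 8*X*Y)
G(J(-2, 2), -6) - 4*25 = 8*(-2 - 1*(-3 - 2)*(-6)*(-10 + 3*(-3 - 2)))/(-10 + 3*(-3 - 2)) - 4*25 = 8*(-2 - 1*(-5)*(-6)*(-10 + 3*(-5)))/(-10 + 3*(-5)) - 100 = 8*(-2 - 1*(-5)*(-6)*(-10 - 15))/(-10 - 15) - 100 = 8*(-2 - 1*(-5)*(-6)*(-25))/(-25) - 100 = 8*(-1/25)*(-2 + 750) - 100 = 8*(-1/25)*748 - 100 = -5984/25 - 100 = -8484/25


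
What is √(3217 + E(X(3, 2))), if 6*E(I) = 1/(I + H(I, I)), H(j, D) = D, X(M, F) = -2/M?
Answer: √51470/4 ≈ 56.718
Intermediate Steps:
E(I) = 1/(12*I) (E(I) = 1/(6*(I + I)) = 1/(6*((2*I))) = (1/(2*I))/6 = 1/(12*I))
√(3217 + E(X(3, 2))) = √(3217 + 1/(12*((-2/3)))) = √(3217 + 1/(12*((-2*⅓)))) = √(3217 + 1/(12*(-⅔))) = √(3217 + (1/12)*(-3/2)) = √(3217 - ⅛) = √(25735/8) = √51470/4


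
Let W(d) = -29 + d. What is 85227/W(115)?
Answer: 85227/86 ≈ 991.01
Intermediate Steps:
85227/W(115) = 85227/(-29 + 115) = 85227/86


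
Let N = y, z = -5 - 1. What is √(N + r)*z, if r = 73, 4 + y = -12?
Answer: -6*√57 ≈ -45.299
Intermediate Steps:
y = -16 (y = -4 - 12 = -16)
z = -6
N = -16
√(N + r)*z = √(-16 + 73)*(-6) = √57*(-6) = -6*√57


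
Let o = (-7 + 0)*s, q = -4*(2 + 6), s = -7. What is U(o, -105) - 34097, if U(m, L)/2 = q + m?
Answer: -34063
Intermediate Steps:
q = -32 (q = -4*8 = -32)
o = 49 (o = (-7 + 0)*(-7) = -7*(-7) = 49)
U(m, L) = -64 + 2*m (U(m, L) = 2*(-32 + m) = -64 + 2*m)
U(o, -105) - 34097 = (-64 + 2*49) - 34097 = (-64 + 98) - 34097 = 34 - 34097 = -34063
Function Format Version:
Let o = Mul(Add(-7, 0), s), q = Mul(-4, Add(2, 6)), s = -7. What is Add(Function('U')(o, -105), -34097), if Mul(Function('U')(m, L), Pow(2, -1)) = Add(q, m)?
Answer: -34063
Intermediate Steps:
q = -32 (q = Mul(-4, 8) = -32)
o = 49 (o = Mul(Add(-7, 0), -7) = Mul(-7, -7) = 49)
Function('U')(m, L) = Add(-64, Mul(2, m)) (Function('U')(m, L) = Mul(2, Add(-32, m)) = Add(-64, Mul(2, m)))
Add(Function('U')(o, -105), -34097) = Add(Add(-64, Mul(2, 49)), -34097) = Add(Add(-64, 98), -34097) = Add(34, -34097) = -34063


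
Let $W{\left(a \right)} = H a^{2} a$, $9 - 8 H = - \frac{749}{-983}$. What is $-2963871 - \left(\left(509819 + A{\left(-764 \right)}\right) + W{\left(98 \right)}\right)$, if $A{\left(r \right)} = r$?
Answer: $- \frac{4366607860}{983} \approx -4.4421 \cdot 10^{6}$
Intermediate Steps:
$H = \frac{4049}{3932}$ ($H = \frac{9}{8} - \frac{\left(-749\right) \frac{1}{-983}}{8} = \frac{9}{8} - \frac{\left(-749\right) \left(- \frac{1}{983}\right)}{8} = \frac{9}{8} - \frac{749}{7864} = \frac{4049}{3932} \approx 1.0298$)
$W{\left(a \right)} = \frac{4049 a^{3}}{3932}$ ($W{\left(a \right)} = \frac{4049 a^{2}}{3932} a = \frac{4049 a^{3}}{3932}$)
$-2963871 - \left(\left(509819 + A{\left(-764 \right)}\right) + W{\left(98 \right)}\right) = -2963871 - \left(\left(509819 - 764\right) + \frac{4049 \cdot 98^{3}}{3932}\right) = -2963871 - \left(509055 + \frac{4049}{3932} \cdot 941192\right) = -2963871 - \left(509055 + \frac{952721602}{983}\right) = -2963871 - \frac{1453122667}{983} = - \frac{4366607860}{983}$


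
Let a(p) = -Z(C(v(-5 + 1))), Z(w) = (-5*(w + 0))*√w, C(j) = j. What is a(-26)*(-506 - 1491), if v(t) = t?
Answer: 79880*I ≈ 79880.0*I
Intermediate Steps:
Z(w) = -5*w^(3/2) (Z(w) = (-5*w)*√w = -5*w^(3/2))
a(p) = -40*I (a(p) = -(-5)*(-5 + 1)^(3/2) = -(-5)*(-4)^(3/2) = -(-5)*(-8*I) = -40*I)
a(-26)*(-506 - 1491) = (-40*I)*(-506 - 1491) = -40*I*(-1997) = 79880*I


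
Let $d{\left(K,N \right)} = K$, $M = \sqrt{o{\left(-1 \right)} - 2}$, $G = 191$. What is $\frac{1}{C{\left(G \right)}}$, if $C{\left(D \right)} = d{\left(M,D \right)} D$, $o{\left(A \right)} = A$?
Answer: $- \frac{i \sqrt{3}}{573} \approx - 0.0030228 i$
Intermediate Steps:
$M = i \sqrt{3}$ ($M = \sqrt{-1 - 2} = \sqrt{-3} = i \sqrt{3} \approx 1.732 i$)
$C{\left(D \right)} = i D \sqrt{3}$ ($C{\left(D \right)} = i \sqrt{3} D = i D \sqrt{3}$)
$\frac{1}{C{\left(G \right)}} = \frac{1}{i 191 \sqrt{3}} = \frac{1}{191 i \sqrt{3}} = - \frac{i \sqrt{3}}{573}$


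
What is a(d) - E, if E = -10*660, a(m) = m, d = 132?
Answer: 6732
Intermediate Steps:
E = -6600
a(d) - E = 132 - 1*(-6600) = 132 + 6600 = 6732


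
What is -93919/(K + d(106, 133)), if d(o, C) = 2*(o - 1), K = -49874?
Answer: 93919/49664 ≈ 1.8911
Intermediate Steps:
d(o, C) = -2 + 2*o (d(o, C) = 2*(-1 + o) = -2 + 2*o)
-93919/(K + d(106, 133)) = -93919/(-49874 + (-2 + 2*106)) = -93919/(-49874 + (-2 + 212)) = -93919/(-49874 + 210) = -93919/(-49664) = -93919*(-1/49664) = 93919/49664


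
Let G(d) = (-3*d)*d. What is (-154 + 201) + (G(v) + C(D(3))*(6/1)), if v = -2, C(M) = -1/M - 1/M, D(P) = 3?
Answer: 31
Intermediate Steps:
C(M) = -2/M
G(d) = -3*d**2
(-154 + 201) + (G(v) + C(D(3))*(6/1)) = (-154 + 201) + (-3*(-2)**2 + (-2/3)*(6/1)) = 47 + (-3*4 + (-2*1/3)*(6*1)) = 47 + (-12 - 2/3*6) = 47 + (-12 - 4) = 47 - 16 = 31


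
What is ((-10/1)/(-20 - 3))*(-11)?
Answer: -110/23 ≈ -4.7826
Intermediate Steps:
((-10/1)/(-20 - 3))*(-11) = (-10*1/(-23))*(-11) = -10*(-1/23)*(-11) = (10/23)*(-11) = -110/23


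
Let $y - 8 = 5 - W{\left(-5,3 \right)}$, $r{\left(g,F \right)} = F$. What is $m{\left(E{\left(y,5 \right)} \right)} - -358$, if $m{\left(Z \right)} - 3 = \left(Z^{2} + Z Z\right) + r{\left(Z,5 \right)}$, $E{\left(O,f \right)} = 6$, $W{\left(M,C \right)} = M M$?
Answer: $438$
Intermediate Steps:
$W{\left(M,C \right)} = M^{2}$
$y = -12$ ($y = 8 + \left(5 - \left(-5\right)^{2}\right) = 8 + \left(5 - 25\right) = 8 - 20 = -12$)
$m{\left(Z \right)} = 8 + 2 Z^{2}$ ($m{\left(Z \right)} = 3 + \left(\left(Z^{2} + Z Z\right) + 5\right) = 3 + \left(\left(Z^{2} + Z^{2}\right) + 5\right) = 3 + \left(2 Z^{2} + 5\right) = 3 + \left(5 + 2 Z^{2}\right) = 8 + 2 Z^{2}$)
$m{\left(E{\left(y,5 \right)} \right)} - -358 = \left(8 + 2 \cdot 6^{2}\right) - -358 = \left(8 + 2 \cdot 36\right) + 358 = \left(8 + 72\right) + 358 = 80 + 358 = 438$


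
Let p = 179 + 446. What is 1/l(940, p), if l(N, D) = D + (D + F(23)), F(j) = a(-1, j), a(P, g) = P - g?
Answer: 1/1226 ≈ 0.00081566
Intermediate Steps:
p = 625
F(j) = -1 - j
l(N, D) = -24 + 2*D (l(N, D) = D + (D + (-1 - 1*23)) = D + (D + (-1 - 23)) = D + (D - 24) = D + (-24 + D) = -24 + 2*D)
1/l(940, p) = 1/(-24 + 2*625) = 1/(-24 + 1250) = 1/1226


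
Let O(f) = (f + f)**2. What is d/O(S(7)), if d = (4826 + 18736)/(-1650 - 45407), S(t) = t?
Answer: -1683/658798 ≈ -0.0025547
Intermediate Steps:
O(f) = 4*f**2 (O(f) = (2*f)**2 = 4*f**2)
d = -23562/47057 (d = 23562/(-47057) = 23562*(-1/47057) = -23562/47057 ≈ -0.50071)
d/O(S(7)) = -23562/(47057*(4*7**2)) = -23562/(47057*(4*49)) = -23562/47057/196 = -23562/47057*1/196 = -1683/658798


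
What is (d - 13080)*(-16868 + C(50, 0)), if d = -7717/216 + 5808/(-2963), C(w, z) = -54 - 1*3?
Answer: 142092562015075/640008 ≈ 2.2202e+8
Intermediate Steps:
C(w, z) = -57 (C(w, z) = -54 - 3 = -57)
d = -24119999/640008 (d = -7717*1/216 + 5808*(-1/2963) = -7717/216 - 5808/2963 = -24119999/640008 ≈ -37.687)
(d - 13080)*(-16868 + C(50, 0)) = (-24119999/640008 - 13080)*(-16868 - 57) = -8395424639/640008*(-16925) = 142092562015075/640008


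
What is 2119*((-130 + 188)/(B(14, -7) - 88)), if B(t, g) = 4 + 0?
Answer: -61451/42 ≈ -1463.1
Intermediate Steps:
B(t, g) = 4
2119*((-130 + 188)/(B(14, -7) - 88)) = 2119*((-130 + 188)/(4 - 88)) = 2119*(58/(-84)) = 2119*(58*(-1/84)) = 2119*(-29/42) = -61451/42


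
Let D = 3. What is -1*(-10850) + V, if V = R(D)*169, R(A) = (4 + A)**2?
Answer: 19131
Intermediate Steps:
V = 8281 (V = (4 + 3)**2*169 = 7**2*169 = 49*169 = 8281)
-1*(-10850) + V = -1*(-10850) + 8281 = 10850 + 8281 = 19131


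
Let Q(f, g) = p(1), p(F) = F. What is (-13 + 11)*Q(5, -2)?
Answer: -2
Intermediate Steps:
Q(f, g) = 1
(-13 + 11)*Q(5, -2) = (-13 + 11)*1 = -2*1 = -2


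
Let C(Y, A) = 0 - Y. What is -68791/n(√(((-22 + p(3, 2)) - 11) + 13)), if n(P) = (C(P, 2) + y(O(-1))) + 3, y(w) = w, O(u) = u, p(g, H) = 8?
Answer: -68791/8 - 68791*I*√3/8 ≈ -8598.9 - 14894.0*I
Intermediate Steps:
C(Y, A) = -Y
n(P) = 2 - P (n(P) = (-P - 1) + 3 = (-1 - P) + 3 = 2 - P)
-68791/n(√(((-22 + p(3, 2)) - 11) + 13)) = -68791/(2 - √(((-22 + 8) - 11) + 13)) = -68791/(2 - √((-14 - 11) + 13)) = -68791/(2 - √(-25 + 13)) = -68791/(2 - √(-12)) = -68791/(2 - 2*I*√3)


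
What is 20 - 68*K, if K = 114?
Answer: -7732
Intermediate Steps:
20 - 68*K = 20 - 68*114 = 20 - 7752 = -7732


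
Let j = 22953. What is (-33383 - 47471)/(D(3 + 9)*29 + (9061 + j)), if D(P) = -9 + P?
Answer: -80854/32101 ≈ -2.5187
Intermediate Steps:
(-33383 - 47471)/(D(3 + 9)*29 + (9061 + j)) = (-33383 - 47471)/((-9 + (3 + 9))*29 + (9061 + 22953)) = -80854/((-9 + 12)*29 + 32014) = -80854/(3*29 + 32014) = -80854/(87 + 32014) = -80854/32101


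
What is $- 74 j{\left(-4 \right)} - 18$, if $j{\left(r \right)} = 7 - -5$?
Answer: $-906$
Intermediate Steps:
$j{\left(r \right)} = 12$ ($j{\left(r \right)} = 7 + 5 = 12$)
$- 74 j{\left(-4 \right)} - 18 = \left(-74\right) 12 - 18 = -888 - 18 = -906$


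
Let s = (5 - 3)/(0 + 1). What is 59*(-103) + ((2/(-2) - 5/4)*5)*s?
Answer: -12199/2 ≈ -6099.5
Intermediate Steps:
s = 2 (s = 2/1 = 2*1 = 2)
59*(-103) + ((2/(-2) - 5/4)*5)*s = 59*(-103) + ((2/(-2) - 5/4)*5)*2 = -6077 + ((2*(-1/2) - 5*1/4)*5)*2 = -6077 + ((-1 - 5/4)*5)*2 = -6077 - 9/4*5*2 = -6077 - 45/4*2 = -6077 - 45/2 = -12199/2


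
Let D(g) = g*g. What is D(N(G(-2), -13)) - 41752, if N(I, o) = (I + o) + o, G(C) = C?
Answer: -40968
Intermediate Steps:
N(I, o) = I + 2*o
D(g) = g**2
D(N(G(-2), -13)) - 41752 = (-2 + 2*(-13))**2 - 41752 = (-2 - 26)**2 - 41752 = (-28)**2 - 41752 = 784 - 41752 = -40968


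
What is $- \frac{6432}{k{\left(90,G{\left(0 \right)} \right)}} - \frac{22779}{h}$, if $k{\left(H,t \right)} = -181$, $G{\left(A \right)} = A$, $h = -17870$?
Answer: $\frac{119062839}{3234470} \approx 36.811$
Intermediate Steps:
$- \frac{6432}{k{\left(90,G{\left(0 \right)} \right)}} - \frac{22779}{h} = - \frac{6432}{-181} - \frac{22779}{-17870} = \left(-6432\right) \left(- \frac{1}{181}\right) - - \frac{22779}{17870} = \frac{6432}{181} + \frac{22779}{17870} = \frac{119062839}{3234470}$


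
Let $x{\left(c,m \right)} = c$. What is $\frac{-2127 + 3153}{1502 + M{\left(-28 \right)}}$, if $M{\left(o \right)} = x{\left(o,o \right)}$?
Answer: $\frac{513}{737} \approx 0.69606$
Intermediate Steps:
$M{\left(o \right)} = o$
$\frac{-2127 + 3153}{1502 + M{\left(-28 \right)}} = \frac{-2127 + 3153}{1502 - 28} = \frac{1026}{1474} = 1026 \cdot \frac{1}{1474} = \frac{513}{737}$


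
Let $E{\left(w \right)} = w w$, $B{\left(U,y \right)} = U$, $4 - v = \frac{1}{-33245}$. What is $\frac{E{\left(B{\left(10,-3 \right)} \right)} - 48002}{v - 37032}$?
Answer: $\frac{1592501990}{1230995859} \approx 1.2937$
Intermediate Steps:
$v = \frac{132981}{33245}$ ($v = 4 - \frac{1}{-33245} = 4 - - \frac{1}{33245} = 4 + \frac{1}{33245} = \frac{132981}{33245} \approx 4.0$)
$E{\left(w \right)} = w^{2}$
$\frac{E{\left(B{\left(10,-3 \right)} \right)} - 48002}{v - 37032} = \frac{10^{2} - 48002}{\frac{132981}{33245} - 37032} = \frac{100 - 48002}{- \frac{1230995859}{33245}} = \left(-47902\right) \left(- \frac{33245}{1230995859}\right) = \frac{1592501990}{1230995859}$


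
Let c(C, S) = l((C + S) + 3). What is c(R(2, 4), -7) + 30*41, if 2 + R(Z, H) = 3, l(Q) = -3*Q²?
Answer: 1203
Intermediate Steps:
R(Z, H) = 1 (R(Z, H) = -2 + 3 = 1)
c(C, S) = -3*(3 + C + S)² (c(C, S) = -3*((C + S) + 3)² = -3*(3 + C + S)²)
c(R(2, 4), -7) + 30*41 = -3*(3 + 1 - 7)² + 30*41 = -3*(-3)² + 1230 = -3*9 + 1230 = -27 + 1230 = 1203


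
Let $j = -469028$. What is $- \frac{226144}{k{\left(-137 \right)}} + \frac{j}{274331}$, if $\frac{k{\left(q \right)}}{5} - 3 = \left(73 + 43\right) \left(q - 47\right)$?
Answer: $\frac{11990676924}{29272489355} \approx 0.40962$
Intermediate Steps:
$k{\left(q \right)} = -27245 + 580 q$ ($k{\left(q \right)} = 15 + 5 \left(73 + 43\right) \left(q - 47\right) = 15 + 5 \cdot 116 \left(-47 + q\right) = 15 + 5 \left(-5452 + 116 q\right) = 15 + \left(-27260 + 580 q\right) = -27245 + 580 q$)
$- \frac{226144}{k{\left(-137 \right)}} + \frac{j}{274331} = - \frac{226144}{-27245 + 580 \left(-137\right)} - \frac{469028}{274331} = - \frac{226144}{-27245 - 79460} - \frac{469028}{274331} = - \frac{226144}{-106705} - \frac{469028}{274331} = \left(-226144\right) \left(- \frac{1}{106705}\right) - \frac{469028}{274331} = \frac{226144}{106705} - \frac{469028}{274331} = \frac{11990676924}{29272489355}$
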